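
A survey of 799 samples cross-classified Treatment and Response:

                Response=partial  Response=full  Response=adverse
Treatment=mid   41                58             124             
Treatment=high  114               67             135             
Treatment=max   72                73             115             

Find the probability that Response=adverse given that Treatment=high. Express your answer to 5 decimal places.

Total with Treatment=high: 114 + 67 + 135 = 316.
P(Response=adverse | Treatment=high) = 135/316 = 0.42722.

0.42722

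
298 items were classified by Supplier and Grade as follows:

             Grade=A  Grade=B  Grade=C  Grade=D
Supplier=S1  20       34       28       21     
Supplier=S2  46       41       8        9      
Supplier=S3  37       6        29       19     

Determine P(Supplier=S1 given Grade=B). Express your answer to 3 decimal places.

Total with Grade=B: 34 + 41 + 6 = 81.
P(Supplier=S1 | Grade=B) = 34/81 = 0.420.

0.420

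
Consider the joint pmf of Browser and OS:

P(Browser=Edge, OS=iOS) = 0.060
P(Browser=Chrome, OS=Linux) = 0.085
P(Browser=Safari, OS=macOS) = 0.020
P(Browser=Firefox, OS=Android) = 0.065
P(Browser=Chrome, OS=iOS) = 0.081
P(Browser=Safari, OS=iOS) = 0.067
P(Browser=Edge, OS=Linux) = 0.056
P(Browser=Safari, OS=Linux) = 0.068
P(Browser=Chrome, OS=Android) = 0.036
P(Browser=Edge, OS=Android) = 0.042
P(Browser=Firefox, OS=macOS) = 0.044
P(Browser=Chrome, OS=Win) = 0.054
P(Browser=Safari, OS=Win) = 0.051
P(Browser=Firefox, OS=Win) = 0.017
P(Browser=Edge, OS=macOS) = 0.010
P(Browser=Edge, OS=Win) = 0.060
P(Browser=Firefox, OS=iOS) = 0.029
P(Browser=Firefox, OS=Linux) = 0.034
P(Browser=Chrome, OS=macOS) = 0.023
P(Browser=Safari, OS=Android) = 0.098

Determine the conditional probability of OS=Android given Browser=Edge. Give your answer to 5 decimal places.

P(Browser=Edge) = 0.060 + 0.010 + 0.056 + 0.060 + 0.042 = 0.228.
P(OS=Android | Browser=Edge) = 0.042/0.228 = 0.18421.

0.18421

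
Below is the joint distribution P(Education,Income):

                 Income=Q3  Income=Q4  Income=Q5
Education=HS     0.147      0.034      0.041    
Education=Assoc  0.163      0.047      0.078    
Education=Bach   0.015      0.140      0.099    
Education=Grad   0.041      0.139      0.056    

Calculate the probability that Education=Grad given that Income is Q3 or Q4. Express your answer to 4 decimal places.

0.2479

P(Income=Q3) = 0.147 + 0.163 + 0.015 + 0.041 = 0.366.
P(Income=Q4) = 0.034 + 0.047 + 0.140 + 0.139 = 0.360.
P(Income ∈ {Q3, Q4}) = 0.366 + 0.360 = 0.726; P(Education=Grad, Income ∈ {Q3, Q4}) = 0.041 + 0.139 = 0.180.
P(Education=Grad | Income ∈ {Q3, Q4}) = 0.180/0.726 = 0.2479.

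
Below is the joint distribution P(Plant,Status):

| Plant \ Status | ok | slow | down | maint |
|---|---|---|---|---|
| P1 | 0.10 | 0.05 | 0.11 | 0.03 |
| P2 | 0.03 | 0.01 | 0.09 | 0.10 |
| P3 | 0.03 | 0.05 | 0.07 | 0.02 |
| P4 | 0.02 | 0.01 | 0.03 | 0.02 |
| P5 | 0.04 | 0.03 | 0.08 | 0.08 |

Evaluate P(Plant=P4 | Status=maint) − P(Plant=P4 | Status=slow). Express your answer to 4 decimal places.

P(Status=maint) = 0.03 + 0.10 + 0.02 + 0.02 + 0.08 = 0.25; P(Plant=P4 | Status=maint) = 0.02/0.25 = 0.08000.
P(Status=slow) = 0.05 + 0.01 + 0.05 + 0.01 + 0.03 = 0.15; P(Plant=P4 | Status=slow) = 0.01/0.15 = 0.06667.
Difference = 0.0133.

0.0133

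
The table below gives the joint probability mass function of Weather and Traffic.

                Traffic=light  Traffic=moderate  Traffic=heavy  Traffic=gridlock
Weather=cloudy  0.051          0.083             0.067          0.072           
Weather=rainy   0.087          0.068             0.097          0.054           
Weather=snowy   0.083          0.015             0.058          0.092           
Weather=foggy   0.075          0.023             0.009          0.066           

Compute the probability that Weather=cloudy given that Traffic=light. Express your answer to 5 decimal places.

0.17230

P(Traffic=light) = 0.051 + 0.087 + 0.083 + 0.075 = 0.296.
P(Weather=cloudy | Traffic=light) = 0.051/0.296 = 0.17230.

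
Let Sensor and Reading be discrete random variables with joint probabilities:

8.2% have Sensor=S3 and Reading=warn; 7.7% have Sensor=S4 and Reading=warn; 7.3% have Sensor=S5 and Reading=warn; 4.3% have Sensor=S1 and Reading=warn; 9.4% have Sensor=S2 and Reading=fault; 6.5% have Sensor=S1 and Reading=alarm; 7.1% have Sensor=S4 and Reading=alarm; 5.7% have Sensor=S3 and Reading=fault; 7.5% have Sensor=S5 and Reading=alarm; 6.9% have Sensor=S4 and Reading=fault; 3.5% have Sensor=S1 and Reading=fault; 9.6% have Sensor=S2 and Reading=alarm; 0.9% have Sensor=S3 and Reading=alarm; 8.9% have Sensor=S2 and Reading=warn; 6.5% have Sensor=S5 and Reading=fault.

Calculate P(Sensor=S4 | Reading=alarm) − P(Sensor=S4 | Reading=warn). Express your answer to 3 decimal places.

0.013

P(Reading=alarm) = 0.065 + 0.096 + 0.009 + 0.071 + 0.075 = 0.316; P(Sensor=S4 | Reading=alarm) = 0.071/0.316 = 0.2247.
P(Reading=warn) = 0.043 + 0.089 + 0.082 + 0.077 + 0.073 = 0.364; P(Sensor=S4 | Reading=warn) = 0.077/0.364 = 0.2115.
Difference = 0.013.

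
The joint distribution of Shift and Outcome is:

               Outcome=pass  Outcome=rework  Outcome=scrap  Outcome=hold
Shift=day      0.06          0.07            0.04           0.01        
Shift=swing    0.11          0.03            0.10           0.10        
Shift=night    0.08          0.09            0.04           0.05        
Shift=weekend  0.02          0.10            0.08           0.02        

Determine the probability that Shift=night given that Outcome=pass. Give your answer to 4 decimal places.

0.2963

P(Outcome=pass) = 0.06 + 0.11 + 0.08 + 0.02 = 0.27.
P(Shift=night | Outcome=pass) = 0.08/0.27 = 0.2963.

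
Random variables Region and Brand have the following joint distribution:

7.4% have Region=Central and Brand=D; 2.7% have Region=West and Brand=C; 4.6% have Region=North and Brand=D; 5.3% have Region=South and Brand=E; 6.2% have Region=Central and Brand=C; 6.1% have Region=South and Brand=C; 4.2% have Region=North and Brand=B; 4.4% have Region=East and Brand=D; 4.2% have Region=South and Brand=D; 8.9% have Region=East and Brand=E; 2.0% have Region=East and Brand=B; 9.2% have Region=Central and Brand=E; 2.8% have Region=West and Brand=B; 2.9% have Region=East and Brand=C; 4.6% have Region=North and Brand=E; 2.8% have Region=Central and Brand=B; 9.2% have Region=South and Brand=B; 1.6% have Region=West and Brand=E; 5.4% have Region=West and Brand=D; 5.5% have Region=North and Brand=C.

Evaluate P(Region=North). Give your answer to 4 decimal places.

P(Region=North) = 0.042 + 0.055 + 0.046 + 0.046 = 0.189.

0.1890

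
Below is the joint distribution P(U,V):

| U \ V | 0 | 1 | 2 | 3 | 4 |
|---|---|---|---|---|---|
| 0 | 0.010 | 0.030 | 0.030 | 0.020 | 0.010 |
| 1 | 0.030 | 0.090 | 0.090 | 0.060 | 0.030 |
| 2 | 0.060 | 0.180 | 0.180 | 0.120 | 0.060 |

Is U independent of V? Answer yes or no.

Every cell satisfies P(U,V) = P(U)·P(V). For instance P(U=0) = 0.100, P(V=4) = 0.100, and 0.100×0.100 = 0.010 matches the joint entry. So U and V are independent.

yes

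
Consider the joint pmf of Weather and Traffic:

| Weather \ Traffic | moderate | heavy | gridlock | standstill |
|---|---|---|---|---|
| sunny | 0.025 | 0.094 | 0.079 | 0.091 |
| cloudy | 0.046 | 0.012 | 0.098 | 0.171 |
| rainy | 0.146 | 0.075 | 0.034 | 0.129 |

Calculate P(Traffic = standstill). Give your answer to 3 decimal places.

P(Traffic=standstill) = 0.091 + 0.171 + 0.129 = 0.391.

0.391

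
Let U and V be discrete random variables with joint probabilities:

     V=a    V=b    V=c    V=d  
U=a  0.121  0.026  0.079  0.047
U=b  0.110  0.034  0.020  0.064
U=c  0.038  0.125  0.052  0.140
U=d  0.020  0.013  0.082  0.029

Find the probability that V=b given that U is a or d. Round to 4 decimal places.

P(U=a) = 0.121 + 0.026 + 0.079 + 0.047 = 0.273.
P(U=d) = 0.020 + 0.013 + 0.082 + 0.029 = 0.144.
P(U ∈ {a, d}) = 0.273 + 0.144 = 0.417; P(V=b, U ∈ {a, d}) = 0.026 + 0.013 = 0.039.
P(V=b | U ∈ {a, d}) = 0.039/0.417 = 0.0935.

0.0935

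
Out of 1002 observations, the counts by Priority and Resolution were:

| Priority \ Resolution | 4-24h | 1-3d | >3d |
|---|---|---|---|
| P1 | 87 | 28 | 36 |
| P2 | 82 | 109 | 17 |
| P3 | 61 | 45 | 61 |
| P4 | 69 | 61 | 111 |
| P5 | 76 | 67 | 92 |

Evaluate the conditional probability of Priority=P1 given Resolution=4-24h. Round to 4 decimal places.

Total with Resolution=4-24h: 87 + 82 + 61 + 69 + 76 = 375.
P(Priority=P1 | Resolution=4-24h) = 87/375 = 0.2320.

0.2320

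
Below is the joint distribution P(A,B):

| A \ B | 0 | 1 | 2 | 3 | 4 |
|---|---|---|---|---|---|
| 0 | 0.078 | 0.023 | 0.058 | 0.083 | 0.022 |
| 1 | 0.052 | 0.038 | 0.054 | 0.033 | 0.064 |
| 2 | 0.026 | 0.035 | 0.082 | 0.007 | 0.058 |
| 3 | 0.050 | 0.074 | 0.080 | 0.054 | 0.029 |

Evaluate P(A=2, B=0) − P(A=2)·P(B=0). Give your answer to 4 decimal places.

P(A=2) = 0.026 + 0.035 + 0.082 + 0.007 + 0.058 = 0.208.
P(B=0) = 0.078 + 0.052 + 0.026 + 0.050 = 0.206.
P(A=2, B=0) − P(A=2)P(B=0) = 0.026 − 0.208×0.206 = -0.0168.

-0.0168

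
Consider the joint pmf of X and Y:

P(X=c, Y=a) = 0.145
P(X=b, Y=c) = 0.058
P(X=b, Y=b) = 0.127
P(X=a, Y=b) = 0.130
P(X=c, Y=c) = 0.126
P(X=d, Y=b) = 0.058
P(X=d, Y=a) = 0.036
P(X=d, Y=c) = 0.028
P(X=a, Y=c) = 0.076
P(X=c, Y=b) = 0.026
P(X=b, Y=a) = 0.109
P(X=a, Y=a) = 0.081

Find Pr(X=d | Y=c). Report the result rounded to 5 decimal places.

P(Y=c) = 0.076 + 0.058 + 0.126 + 0.028 = 0.288.
P(X=d | Y=c) = 0.028/0.288 = 0.09722.

0.09722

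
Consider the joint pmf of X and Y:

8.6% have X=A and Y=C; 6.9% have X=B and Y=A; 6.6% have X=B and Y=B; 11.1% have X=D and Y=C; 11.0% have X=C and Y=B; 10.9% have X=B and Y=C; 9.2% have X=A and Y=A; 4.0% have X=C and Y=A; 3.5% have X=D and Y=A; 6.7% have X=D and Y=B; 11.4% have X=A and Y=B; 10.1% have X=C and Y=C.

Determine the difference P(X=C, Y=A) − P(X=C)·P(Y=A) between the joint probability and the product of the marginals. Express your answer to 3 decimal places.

-0.019

P(X=C) = 0.040 + 0.110 + 0.101 = 0.251.
P(Y=A) = 0.092 + 0.069 + 0.040 + 0.035 = 0.236.
P(X=C, Y=A) − P(X=C)P(Y=A) = 0.040 − 0.251×0.236 = -0.019.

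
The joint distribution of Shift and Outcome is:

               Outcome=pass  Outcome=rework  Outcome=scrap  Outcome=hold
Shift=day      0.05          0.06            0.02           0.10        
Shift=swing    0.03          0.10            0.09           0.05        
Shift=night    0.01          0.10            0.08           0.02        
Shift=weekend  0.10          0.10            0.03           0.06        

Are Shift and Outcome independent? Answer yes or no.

no

P(Shift=day) = 0.23 and P(Outcome=hold) = 0.23, so their product is 0.0529, but P(Shift=day, Outcome=hold) = 0.10. Since these differ, Shift and Outcome are not independent.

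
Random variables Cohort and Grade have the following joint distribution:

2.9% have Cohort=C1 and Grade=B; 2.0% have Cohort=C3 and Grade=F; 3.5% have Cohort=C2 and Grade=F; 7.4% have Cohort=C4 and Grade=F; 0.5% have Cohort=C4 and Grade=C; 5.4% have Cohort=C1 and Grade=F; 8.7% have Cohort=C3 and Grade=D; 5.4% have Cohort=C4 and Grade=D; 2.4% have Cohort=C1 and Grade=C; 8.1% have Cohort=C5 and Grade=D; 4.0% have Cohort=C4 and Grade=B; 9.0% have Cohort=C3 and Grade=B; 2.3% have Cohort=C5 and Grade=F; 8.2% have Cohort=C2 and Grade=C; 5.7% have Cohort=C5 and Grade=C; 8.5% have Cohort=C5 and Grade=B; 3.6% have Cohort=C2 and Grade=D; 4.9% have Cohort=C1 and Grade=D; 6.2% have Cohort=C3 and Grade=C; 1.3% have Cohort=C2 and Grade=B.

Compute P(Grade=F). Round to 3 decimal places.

P(Grade=F) = 0.054 + 0.035 + 0.020 + 0.074 + 0.023 = 0.206.

0.206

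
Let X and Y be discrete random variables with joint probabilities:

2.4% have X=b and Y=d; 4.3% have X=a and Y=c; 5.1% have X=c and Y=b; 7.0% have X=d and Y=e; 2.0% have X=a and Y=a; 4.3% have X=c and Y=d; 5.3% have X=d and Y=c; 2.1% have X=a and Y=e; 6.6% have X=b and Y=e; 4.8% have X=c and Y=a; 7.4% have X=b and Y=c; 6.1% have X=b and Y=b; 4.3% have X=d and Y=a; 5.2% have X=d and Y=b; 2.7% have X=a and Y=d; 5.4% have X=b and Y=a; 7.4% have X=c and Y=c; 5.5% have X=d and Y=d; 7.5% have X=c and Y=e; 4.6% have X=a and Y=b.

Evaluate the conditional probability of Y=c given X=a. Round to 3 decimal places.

P(X=a) = 0.020 + 0.046 + 0.043 + 0.027 + 0.021 = 0.157.
P(Y=c | X=a) = 0.043/0.157 = 0.274.

0.274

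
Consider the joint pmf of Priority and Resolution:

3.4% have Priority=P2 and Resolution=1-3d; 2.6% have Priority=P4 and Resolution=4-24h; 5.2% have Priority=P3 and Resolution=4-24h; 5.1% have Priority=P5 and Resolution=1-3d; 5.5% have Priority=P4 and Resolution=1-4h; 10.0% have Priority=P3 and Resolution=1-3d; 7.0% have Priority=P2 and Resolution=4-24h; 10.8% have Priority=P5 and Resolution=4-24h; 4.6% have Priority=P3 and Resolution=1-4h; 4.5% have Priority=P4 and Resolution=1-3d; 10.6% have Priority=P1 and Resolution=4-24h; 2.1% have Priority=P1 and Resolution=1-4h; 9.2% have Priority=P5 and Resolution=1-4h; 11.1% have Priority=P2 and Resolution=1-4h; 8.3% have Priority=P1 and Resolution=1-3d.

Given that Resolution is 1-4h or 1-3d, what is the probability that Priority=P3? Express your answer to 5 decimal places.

0.22884

P(Resolution=1-4h) = 0.021 + 0.111 + 0.046 + 0.055 + 0.092 = 0.325.
P(Resolution=1-3d) = 0.083 + 0.034 + 0.100 + 0.045 + 0.051 = 0.313.
P(Resolution ∈ {1-4h, 1-3d}) = 0.325 + 0.313 = 0.638; P(Priority=P3, Resolution ∈ {1-4h, 1-3d}) = 0.046 + 0.100 = 0.146.
P(Priority=P3 | Resolution ∈ {1-4h, 1-3d}) = 0.146/0.638 = 0.22884.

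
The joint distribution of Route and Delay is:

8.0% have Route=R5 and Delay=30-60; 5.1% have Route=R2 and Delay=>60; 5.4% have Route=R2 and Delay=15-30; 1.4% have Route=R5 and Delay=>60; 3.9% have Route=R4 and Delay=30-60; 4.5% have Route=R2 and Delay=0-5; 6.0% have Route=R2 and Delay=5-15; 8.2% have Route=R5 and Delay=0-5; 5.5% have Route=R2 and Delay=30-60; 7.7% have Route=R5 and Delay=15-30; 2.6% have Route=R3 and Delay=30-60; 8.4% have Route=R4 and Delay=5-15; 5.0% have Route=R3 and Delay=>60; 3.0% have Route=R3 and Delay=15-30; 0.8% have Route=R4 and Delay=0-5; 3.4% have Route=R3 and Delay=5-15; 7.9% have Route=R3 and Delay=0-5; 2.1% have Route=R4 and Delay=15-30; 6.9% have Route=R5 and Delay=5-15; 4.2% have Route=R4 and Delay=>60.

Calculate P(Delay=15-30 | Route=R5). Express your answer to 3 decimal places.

P(Route=R5) = 0.082 + 0.069 + 0.077 + 0.080 + 0.014 = 0.322.
P(Delay=15-30 | Route=R5) = 0.077/0.322 = 0.239.

0.239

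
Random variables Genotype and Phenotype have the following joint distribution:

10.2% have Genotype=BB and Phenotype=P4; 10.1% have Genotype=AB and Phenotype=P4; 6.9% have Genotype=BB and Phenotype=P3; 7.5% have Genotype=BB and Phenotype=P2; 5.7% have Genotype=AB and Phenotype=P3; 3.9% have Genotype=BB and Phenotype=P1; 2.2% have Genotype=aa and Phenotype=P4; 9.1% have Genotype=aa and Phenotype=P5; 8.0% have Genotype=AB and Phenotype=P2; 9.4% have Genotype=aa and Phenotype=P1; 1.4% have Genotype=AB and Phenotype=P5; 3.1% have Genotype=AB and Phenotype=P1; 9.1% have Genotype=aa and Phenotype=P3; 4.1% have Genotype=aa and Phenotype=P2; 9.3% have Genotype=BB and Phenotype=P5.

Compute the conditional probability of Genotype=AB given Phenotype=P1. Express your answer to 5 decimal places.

0.18902

P(Phenotype=P1) = 0.094 + 0.031 + 0.039 = 0.164.
P(Genotype=AB | Phenotype=P1) = 0.031/0.164 = 0.18902.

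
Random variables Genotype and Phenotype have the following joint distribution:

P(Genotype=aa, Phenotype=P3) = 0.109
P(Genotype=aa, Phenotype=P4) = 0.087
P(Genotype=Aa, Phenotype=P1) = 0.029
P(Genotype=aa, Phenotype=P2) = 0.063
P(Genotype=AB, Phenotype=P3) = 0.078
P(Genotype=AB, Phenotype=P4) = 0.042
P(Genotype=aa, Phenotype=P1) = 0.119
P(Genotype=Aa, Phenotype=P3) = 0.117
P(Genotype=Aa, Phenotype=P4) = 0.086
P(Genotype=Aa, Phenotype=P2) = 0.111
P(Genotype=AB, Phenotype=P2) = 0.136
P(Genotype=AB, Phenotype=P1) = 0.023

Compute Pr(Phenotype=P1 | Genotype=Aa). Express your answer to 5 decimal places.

0.08455

P(Genotype=Aa) = 0.029 + 0.111 + 0.117 + 0.086 = 0.343.
P(Phenotype=P1 | Genotype=Aa) = 0.029/0.343 = 0.08455.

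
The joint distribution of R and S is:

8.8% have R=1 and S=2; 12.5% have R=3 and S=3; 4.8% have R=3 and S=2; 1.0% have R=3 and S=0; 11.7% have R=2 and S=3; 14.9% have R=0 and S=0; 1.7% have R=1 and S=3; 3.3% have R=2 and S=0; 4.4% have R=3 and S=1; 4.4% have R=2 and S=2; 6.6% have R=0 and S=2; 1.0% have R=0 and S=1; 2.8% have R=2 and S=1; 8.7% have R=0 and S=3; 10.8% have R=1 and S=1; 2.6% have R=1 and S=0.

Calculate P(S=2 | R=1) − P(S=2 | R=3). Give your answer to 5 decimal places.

0.15675

P(R=1) = 0.026 + 0.108 + 0.088 + 0.017 = 0.239; P(S=2 | R=1) = 0.088/0.239 = 0.368201.
P(R=3) = 0.010 + 0.044 + 0.048 + 0.125 = 0.227; P(S=2 | R=3) = 0.048/0.227 = 0.211454.
Difference = 0.15675.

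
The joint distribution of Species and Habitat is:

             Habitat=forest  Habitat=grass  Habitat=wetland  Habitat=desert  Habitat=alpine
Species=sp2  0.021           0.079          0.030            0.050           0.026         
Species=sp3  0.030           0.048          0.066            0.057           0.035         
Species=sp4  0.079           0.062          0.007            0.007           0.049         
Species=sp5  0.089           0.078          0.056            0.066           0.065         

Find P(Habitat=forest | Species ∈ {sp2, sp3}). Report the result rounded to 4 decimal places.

0.1154

P(Species=sp2) = 0.021 + 0.079 + 0.030 + 0.050 + 0.026 = 0.206.
P(Species=sp3) = 0.030 + 0.048 + 0.066 + 0.057 + 0.035 = 0.236.
P(Species ∈ {sp2, sp3}) = 0.206 + 0.236 = 0.442; P(Habitat=forest, Species ∈ {sp2, sp3}) = 0.021 + 0.030 = 0.051.
P(Habitat=forest | Species ∈ {sp2, sp3}) = 0.051/0.442 = 0.1154.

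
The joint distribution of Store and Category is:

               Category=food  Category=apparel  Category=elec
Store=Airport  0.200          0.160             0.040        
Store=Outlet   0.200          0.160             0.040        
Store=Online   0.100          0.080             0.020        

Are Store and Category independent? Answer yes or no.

Every cell satisfies P(Store,Category) = P(Store)·P(Category). For instance P(Store=Outlet) = 0.400, P(Category=food) = 0.500, and 0.400×0.500 = 0.200 matches the joint entry. So Store and Category are independent.

yes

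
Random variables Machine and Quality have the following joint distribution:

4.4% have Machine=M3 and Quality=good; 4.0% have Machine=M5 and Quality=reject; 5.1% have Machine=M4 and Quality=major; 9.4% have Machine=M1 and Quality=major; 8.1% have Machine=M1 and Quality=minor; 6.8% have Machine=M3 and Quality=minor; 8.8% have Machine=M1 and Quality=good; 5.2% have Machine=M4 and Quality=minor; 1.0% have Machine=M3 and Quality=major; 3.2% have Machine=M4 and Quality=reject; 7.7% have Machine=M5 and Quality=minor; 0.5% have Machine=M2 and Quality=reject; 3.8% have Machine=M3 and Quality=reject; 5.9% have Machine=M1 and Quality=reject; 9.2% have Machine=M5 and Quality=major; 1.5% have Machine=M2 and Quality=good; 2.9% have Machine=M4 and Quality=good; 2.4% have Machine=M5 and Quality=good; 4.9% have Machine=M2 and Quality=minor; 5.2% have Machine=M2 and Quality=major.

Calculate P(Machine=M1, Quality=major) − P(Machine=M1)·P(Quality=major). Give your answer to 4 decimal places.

-0.0023

P(Machine=M1) = 0.088 + 0.081 + 0.094 + 0.059 = 0.322.
P(Quality=major) = 0.094 + 0.052 + 0.010 + 0.051 + 0.092 = 0.299.
P(Machine=M1, Quality=major) − P(Machine=M1)P(Quality=major) = 0.094 − 0.322×0.299 = -0.0023.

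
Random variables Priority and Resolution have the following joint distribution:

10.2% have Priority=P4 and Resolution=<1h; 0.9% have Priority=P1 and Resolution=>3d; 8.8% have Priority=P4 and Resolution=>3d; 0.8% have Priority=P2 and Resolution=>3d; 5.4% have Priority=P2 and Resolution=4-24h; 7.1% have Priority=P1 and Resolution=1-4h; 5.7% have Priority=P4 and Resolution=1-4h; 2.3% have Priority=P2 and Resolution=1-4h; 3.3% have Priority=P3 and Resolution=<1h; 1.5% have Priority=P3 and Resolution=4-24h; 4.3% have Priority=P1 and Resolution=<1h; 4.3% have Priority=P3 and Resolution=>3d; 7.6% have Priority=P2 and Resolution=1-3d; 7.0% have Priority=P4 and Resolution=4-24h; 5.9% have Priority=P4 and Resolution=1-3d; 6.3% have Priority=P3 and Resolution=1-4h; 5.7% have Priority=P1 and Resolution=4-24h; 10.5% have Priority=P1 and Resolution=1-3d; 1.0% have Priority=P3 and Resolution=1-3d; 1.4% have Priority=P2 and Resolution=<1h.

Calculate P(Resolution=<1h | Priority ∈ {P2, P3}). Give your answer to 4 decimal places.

0.1386

P(Priority=P2) = 0.014 + 0.023 + 0.054 + 0.076 + 0.008 = 0.175.
P(Priority=P3) = 0.033 + 0.063 + 0.015 + 0.010 + 0.043 = 0.164.
P(Priority ∈ {P2, P3}) = 0.175 + 0.164 = 0.339; P(Resolution=<1h, Priority ∈ {P2, P3}) = 0.014 + 0.033 = 0.047.
P(Resolution=<1h | Priority ∈ {P2, P3}) = 0.047/0.339 = 0.1386.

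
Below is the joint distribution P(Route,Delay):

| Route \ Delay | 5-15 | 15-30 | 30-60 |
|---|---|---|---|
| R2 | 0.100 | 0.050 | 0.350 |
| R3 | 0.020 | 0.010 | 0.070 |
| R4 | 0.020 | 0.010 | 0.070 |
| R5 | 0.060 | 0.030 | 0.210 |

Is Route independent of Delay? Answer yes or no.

Every cell satisfies P(Route,Delay) = P(Route)·P(Delay). For instance P(Route=R2) = 0.500, P(Delay=15-30) = 0.100, and 0.500×0.100 = 0.050 matches the joint entry. So Route and Delay are independent.

yes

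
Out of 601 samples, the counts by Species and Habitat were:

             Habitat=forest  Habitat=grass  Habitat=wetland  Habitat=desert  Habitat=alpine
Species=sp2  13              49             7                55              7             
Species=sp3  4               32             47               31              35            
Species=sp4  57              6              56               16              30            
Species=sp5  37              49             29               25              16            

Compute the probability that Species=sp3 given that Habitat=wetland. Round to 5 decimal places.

0.33813

Total with Habitat=wetland: 7 + 47 + 56 + 29 = 139.
P(Species=sp3 | Habitat=wetland) = 47/139 = 0.33813.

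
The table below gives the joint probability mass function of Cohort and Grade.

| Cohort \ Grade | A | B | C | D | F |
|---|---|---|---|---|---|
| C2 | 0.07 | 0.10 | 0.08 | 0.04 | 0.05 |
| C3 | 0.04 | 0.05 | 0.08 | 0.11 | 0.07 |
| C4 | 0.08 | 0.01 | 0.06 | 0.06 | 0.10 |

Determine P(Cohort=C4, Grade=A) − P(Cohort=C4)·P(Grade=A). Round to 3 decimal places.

0.021

P(Cohort=C4) = 0.08 + 0.01 + 0.06 + 0.06 + 0.10 = 0.31.
P(Grade=A) = 0.07 + 0.04 + 0.08 = 0.19.
P(Cohort=C4, Grade=A) − P(Cohort=C4)P(Grade=A) = 0.08 − 0.31×0.19 = 0.021.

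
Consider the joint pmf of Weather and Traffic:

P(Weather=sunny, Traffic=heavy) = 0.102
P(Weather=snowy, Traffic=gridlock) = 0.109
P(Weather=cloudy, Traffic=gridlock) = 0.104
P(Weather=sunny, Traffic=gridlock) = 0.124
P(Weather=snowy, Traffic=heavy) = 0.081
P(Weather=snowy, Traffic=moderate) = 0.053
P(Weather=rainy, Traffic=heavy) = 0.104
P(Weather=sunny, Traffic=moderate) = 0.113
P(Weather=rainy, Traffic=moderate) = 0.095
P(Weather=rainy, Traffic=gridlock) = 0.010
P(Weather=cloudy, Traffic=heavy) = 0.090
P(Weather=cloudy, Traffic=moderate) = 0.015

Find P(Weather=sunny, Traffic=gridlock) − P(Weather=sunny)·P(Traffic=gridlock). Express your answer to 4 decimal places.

0.0064

P(Weather=sunny) = 0.113 + 0.102 + 0.124 = 0.339.
P(Traffic=gridlock) = 0.124 + 0.104 + 0.010 + 0.109 = 0.347.
P(Weather=sunny, Traffic=gridlock) − P(Weather=sunny)P(Traffic=gridlock) = 0.124 − 0.339×0.347 = 0.0064.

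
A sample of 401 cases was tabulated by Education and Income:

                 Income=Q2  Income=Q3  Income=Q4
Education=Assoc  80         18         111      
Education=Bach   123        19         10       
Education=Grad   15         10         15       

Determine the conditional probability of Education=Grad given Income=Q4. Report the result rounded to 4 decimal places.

0.1103

Total with Income=Q4: 111 + 10 + 15 = 136.
P(Education=Grad | Income=Q4) = 15/136 = 0.1103.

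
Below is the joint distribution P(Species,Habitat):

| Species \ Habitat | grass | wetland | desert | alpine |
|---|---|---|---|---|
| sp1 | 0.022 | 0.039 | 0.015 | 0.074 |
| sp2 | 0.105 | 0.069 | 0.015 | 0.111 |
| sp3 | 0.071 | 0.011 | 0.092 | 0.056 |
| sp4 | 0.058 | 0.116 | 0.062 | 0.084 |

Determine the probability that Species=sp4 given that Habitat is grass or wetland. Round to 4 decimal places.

0.3544

P(Habitat=grass) = 0.022 + 0.105 + 0.071 + 0.058 = 0.256.
P(Habitat=wetland) = 0.039 + 0.069 + 0.011 + 0.116 = 0.235.
P(Habitat ∈ {grass, wetland}) = 0.256 + 0.235 = 0.491; P(Species=sp4, Habitat ∈ {grass, wetland}) = 0.058 + 0.116 = 0.174.
P(Species=sp4 | Habitat ∈ {grass, wetland}) = 0.174/0.491 = 0.3544.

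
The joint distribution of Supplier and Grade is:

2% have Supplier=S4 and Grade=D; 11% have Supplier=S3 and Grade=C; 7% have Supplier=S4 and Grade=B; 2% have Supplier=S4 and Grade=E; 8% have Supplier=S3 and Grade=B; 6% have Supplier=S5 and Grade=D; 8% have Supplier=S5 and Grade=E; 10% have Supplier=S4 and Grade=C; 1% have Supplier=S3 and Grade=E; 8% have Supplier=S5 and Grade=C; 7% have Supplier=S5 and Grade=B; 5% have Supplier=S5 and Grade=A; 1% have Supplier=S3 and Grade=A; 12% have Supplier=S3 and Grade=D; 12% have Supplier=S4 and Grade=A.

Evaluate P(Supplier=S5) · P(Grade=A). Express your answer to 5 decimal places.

0.06120

P(Supplier=S5) = 0.05 + 0.07 + 0.08 + 0.06 + 0.08 = 0.34.
P(Grade=A) = 0.01 + 0.12 + 0.05 = 0.18.
Product: 0.34 × 0.18 = 0.06120.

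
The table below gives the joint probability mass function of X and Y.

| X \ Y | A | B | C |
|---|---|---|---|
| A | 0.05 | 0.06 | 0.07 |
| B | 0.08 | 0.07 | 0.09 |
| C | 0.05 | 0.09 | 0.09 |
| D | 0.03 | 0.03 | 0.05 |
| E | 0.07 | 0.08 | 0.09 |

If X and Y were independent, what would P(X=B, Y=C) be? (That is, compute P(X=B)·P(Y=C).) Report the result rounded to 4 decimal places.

P(X=B) = 0.08 + 0.07 + 0.09 = 0.24.
P(Y=C) = 0.07 + 0.09 + 0.09 + 0.05 + 0.09 = 0.39.
Product: 0.24 × 0.39 = 0.0936.

0.0936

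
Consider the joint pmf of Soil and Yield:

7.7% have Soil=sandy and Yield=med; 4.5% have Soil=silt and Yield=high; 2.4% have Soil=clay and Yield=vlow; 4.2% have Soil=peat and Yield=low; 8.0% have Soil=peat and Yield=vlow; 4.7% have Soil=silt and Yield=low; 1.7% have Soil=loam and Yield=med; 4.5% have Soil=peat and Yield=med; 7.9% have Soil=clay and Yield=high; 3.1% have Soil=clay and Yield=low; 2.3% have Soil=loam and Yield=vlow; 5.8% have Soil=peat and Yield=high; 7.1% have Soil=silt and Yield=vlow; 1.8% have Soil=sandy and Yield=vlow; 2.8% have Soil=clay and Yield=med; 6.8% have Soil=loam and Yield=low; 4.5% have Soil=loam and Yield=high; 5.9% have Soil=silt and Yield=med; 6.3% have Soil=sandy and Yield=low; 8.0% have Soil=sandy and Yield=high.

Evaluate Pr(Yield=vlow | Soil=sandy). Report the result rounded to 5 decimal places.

P(Soil=sandy) = 0.018 + 0.063 + 0.077 + 0.080 = 0.238.
P(Yield=vlow | Soil=sandy) = 0.018/0.238 = 0.07563.

0.07563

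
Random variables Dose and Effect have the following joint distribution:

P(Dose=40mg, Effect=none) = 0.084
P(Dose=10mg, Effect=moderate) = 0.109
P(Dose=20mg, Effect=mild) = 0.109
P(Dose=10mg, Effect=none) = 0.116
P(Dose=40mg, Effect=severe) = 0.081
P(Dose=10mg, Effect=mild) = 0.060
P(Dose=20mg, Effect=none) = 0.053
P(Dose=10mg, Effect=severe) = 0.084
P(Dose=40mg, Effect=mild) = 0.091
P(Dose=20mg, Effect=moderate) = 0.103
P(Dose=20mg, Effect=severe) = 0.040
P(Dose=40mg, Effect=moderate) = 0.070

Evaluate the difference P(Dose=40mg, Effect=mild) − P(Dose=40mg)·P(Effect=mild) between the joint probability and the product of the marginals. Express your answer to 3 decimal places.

0.006

P(Dose=40mg) = 0.084 + 0.091 + 0.070 + 0.081 = 0.326.
P(Effect=mild) = 0.060 + 0.109 + 0.091 = 0.260.
P(Dose=40mg, Effect=mild) − P(Dose=40mg)P(Effect=mild) = 0.091 − 0.326×0.260 = 0.006.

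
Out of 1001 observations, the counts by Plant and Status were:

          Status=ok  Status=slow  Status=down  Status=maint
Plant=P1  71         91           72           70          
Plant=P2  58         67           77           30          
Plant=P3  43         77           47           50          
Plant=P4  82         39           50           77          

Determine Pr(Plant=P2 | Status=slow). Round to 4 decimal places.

Total with Status=slow: 91 + 67 + 77 + 39 = 274.
P(Plant=P2 | Status=slow) = 67/274 = 0.2445.

0.2445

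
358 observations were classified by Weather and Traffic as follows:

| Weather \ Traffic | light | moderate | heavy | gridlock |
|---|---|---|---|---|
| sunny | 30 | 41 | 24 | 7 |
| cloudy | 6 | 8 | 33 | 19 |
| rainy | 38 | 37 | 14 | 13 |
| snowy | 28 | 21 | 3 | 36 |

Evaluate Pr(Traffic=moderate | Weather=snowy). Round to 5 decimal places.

Total with Weather=snowy: 28 + 21 + 3 + 36 = 88.
P(Traffic=moderate | Weather=snowy) = 21/88 = 0.23864.

0.23864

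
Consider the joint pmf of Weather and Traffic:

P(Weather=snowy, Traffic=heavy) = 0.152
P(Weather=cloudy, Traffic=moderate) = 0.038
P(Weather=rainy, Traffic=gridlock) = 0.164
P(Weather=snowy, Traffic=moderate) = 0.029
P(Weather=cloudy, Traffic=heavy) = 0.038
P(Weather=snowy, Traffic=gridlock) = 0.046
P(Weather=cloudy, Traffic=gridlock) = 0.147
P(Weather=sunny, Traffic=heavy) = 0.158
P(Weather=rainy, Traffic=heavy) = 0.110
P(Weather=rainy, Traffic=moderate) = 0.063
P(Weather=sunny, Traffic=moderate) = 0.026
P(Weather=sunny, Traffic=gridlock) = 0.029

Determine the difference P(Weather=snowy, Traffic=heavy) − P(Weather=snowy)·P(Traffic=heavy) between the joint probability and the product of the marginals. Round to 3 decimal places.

0.048

P(Weather=snowy) = 0.029 + 0.152 + 0.046 = 0.227.
P(Traffic=heavy) = 0.158 + 0.038 + 0.110 + 0.152 = 0.458.
P(Weather=snowy, Traffic=heavy) − P(Weather=snowy)P(Traffic=heavy) = 0.152 − 0.227×0.458 = 0.048.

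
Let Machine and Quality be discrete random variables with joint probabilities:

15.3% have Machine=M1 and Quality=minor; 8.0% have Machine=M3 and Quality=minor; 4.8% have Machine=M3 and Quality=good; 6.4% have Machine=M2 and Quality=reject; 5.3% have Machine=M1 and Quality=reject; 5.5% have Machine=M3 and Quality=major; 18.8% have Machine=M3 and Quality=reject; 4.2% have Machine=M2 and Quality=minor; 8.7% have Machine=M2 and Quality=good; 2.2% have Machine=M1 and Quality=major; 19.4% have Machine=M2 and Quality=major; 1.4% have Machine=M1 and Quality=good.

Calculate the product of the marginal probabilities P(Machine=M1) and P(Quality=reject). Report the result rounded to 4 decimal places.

0.0738

P(Machine=M1) = 0.014 + 0.153 + 0.022 + 0.053 = 0.242.
P(Quality=reject) = 0.053 + 0.064 + 0.188 = 0.305.
Product: 0.242 × 0.305 = 0.0738.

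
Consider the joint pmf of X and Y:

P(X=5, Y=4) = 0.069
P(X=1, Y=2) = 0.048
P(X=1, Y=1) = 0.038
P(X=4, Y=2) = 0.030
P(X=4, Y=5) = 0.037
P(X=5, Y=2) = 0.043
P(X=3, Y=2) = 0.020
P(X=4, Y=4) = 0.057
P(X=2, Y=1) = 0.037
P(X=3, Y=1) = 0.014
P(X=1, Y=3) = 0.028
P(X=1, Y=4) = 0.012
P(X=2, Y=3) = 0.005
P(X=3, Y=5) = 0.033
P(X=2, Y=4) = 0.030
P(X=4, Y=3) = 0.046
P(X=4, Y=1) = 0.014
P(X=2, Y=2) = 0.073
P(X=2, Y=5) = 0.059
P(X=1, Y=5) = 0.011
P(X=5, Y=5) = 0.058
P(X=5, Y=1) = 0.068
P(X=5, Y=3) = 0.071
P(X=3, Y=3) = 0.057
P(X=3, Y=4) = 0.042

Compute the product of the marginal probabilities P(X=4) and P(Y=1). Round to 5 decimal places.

P(X=4) = 0.014 + 0.030 + 0.046 + 0.057 + 0.037 = 0.184.
P(Y=1) = 0.038 + 0.037 + 0.014 + 0.014 + 0.068 = 0.171.
Product: 0.184 × 0.171 = 0.03146.

0.03146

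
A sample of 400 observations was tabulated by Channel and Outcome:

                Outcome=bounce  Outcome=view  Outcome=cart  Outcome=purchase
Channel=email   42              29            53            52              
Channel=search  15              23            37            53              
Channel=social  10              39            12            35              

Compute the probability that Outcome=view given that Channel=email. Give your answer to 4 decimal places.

Total with Channel=email: 42 + 29 + 53 + 52 = 176.
P(Outcome=view | Channel=email) = 29/176 = 0.1648.

0.1648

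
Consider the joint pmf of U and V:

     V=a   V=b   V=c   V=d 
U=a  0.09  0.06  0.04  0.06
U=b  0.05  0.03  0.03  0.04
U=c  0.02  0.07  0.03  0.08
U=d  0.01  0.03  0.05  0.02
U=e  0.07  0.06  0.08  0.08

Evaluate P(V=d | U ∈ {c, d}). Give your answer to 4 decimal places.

0.3226

P(U=c) = 0.02 + 0.07 + 0.03 + 0.08 = 0.20.
P(U=d) = 0.01 + 0.03 + 0.05 + 0.02 = 0.11.
P(U ∈ {c, d}) = 0.20 + 0.11 = 0.31; P(V=d, U ∈ {c, d}) = 0.08 + 0.02 = 0.10.
P(V=d | U ∈ {c, d}) = 0.10/0.31 = 0.3226.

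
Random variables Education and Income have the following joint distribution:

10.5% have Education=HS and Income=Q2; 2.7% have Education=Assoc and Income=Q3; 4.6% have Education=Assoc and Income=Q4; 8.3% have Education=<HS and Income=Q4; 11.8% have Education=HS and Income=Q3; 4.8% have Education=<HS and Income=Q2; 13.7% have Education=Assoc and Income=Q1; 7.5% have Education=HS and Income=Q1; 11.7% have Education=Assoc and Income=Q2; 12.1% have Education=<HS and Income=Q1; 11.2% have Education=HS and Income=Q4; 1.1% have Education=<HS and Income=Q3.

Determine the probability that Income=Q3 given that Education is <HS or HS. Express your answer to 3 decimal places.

P(Education=<HS) = 0.121 + 0.048 + 0.011 + 0.083 = 0.263.
P(Education=HS) = 0.075 + 0.105 + 0.118 + 0.112 = 0.410.
P(Education ∈ {<HS, HS}) = 0.263 + 0.410 = 0.673; P(Income=Q3, Education ∈ {<HS, HS}) = 0.011 + 0.118 = 0.129.
P(Income=Q3 | Education ∈ {<HS, HS}) = 0.129/0.673 = 0.192.

0.192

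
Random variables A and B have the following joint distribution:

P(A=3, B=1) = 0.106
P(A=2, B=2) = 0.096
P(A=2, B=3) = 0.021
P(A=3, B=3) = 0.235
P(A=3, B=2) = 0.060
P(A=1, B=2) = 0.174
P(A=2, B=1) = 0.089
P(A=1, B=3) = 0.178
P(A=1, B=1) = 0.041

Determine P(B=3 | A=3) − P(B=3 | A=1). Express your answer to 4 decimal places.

P(A=3) = 0.106 + 0.060 + 0.235 = 0.401; P(B=3 | A=3) = 0.235/0.401 = 0.58603.
P(A=1) = 0.041 + 0.174 + 0.178 = 0.393; P(B=3 | A=1) = 0.178/0.393 = 0.45293.
Difference = 0.1331.

0.1331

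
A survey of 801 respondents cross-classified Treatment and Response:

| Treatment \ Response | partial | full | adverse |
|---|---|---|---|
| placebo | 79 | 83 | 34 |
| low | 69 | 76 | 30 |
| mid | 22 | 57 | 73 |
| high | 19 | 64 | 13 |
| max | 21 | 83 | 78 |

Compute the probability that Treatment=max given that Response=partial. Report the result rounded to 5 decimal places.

0.10000

Total with Response=partial: 79 + 69 + 22 + 19 + 21 = 210.
P(Treatment=max | Response=partial) = 21/210 = 0.10000.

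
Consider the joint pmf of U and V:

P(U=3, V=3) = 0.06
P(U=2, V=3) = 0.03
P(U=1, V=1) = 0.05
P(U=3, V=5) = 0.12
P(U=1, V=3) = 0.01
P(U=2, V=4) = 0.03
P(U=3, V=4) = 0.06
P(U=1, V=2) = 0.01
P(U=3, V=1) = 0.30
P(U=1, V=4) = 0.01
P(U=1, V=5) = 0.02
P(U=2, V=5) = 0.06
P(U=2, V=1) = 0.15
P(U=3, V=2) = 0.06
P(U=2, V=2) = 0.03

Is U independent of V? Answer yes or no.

Every cell satisfies P(U,V) = P(U)·P(V). For instance P(U=2) = 0.30, P(V=5) = 0.20, and 0.30×0.20 = 0.06 matches the joint entry. So U and V are independent.

yes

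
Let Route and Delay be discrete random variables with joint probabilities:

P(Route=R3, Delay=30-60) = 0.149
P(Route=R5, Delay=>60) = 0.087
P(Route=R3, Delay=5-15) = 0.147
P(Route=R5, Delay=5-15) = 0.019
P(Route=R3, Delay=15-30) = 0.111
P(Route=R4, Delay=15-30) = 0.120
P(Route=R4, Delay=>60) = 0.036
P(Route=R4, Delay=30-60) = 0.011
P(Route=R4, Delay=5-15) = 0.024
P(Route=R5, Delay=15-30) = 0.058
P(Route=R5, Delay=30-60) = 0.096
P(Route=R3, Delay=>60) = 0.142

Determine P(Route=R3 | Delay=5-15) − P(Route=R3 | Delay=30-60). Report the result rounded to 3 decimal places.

P(Delay=5-15) = 0.147 + 0.024 + 0.019 = 0.190; P(Route=R3 | Delay=5-15) = 0.147/0.190 = 0.7737.
P(Delay=30-60) = 0.149 + 0.011 + 0.096 = 0.256; P(Route=R3 | Delay=30-60) = 0.149/0.256 = 0.5820.
Difference = 0.192.

0.192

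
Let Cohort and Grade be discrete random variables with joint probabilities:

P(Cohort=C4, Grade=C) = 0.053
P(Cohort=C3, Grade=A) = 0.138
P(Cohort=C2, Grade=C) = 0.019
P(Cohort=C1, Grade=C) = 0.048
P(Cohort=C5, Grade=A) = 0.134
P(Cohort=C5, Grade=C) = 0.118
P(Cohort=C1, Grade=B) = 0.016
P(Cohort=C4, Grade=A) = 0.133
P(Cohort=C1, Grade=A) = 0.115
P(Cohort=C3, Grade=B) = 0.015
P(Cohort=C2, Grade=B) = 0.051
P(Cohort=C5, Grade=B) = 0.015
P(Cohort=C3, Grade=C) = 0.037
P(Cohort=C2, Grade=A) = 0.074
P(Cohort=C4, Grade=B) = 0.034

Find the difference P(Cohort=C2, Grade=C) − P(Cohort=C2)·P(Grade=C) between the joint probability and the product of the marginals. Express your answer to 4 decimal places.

P(Cohort=C2) = 0.074 + 0.051 + 0.019 = 0.144.
P(Grade=C) = 0.048 + 0.019 + 0.037 + 0.053 + 0.118 = 0.275.
P(Cohort=C2, Grade=C) − P(Cohort=C2)P(Grade=C) = 0.019 − 0.144×0.275 = -0.0206.

-0.0206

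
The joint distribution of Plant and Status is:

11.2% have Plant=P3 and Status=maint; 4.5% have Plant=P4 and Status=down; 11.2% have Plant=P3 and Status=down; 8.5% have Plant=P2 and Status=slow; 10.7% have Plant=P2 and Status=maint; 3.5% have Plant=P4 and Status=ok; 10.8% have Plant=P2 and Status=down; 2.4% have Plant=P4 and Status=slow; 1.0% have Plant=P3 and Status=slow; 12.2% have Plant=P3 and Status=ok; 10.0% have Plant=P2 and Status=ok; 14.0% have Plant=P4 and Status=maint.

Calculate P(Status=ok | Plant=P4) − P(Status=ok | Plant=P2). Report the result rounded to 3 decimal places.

P(Plant=P4) = 0.035 + 0.024 + 0.045 + 0.140 = 0.244; P(Status=ok | Plant=P4) = 0.035/0.244 = 0.1434.
P(Plant=P2) = 0.100 + 0.085 + 0.108 + 0.107 = 0.400; P(Status=ok | Plant=P2) = 0.100/0.400 = 0.2500.
Difference = -0.107.

-0.107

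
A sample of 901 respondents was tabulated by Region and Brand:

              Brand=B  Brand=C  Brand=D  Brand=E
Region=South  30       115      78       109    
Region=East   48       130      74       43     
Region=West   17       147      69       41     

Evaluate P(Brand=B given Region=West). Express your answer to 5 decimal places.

0.06204

Total with Region=West: 17 + 147 + 69 + 41 = 274.
P(Brand=B | Region=West) = 17/274 = 0.06204.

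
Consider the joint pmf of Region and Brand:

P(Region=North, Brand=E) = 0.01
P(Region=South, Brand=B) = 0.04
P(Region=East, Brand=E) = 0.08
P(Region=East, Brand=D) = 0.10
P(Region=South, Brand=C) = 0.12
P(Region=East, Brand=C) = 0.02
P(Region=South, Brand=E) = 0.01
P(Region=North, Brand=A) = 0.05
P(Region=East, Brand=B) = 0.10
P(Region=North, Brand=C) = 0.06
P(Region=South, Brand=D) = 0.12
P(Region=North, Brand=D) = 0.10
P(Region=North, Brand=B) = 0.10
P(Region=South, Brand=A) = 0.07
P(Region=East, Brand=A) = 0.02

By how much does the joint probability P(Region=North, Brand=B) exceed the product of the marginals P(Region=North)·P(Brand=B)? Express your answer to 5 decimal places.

P(Region=North) = 0.05 + 0.10 + 0.06 + 0.10 + 0.01 = 0.32.
P(Brand=B) = 0.10 + 0.04 + 0.10 = 0.24.
P(Region=North, Brand=B) − P(Region=North)P(Brand=B) = 0.10 − 0.32×0.24 = 0.02320.

0.02320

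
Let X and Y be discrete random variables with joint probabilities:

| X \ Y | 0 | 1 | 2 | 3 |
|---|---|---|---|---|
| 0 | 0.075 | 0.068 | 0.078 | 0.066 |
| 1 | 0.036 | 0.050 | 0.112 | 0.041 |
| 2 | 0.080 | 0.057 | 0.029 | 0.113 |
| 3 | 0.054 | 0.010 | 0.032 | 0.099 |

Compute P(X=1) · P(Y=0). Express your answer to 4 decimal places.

0.0586

P(X=1) = 0.036 + 0.050 + 0.112 + 0.041 = 0.239.
P(Y=0) = 0.075 + 0.036 + 0.080 + 0.054 = 0.245.
Product: 0.239 × 0.245 = 0.0586.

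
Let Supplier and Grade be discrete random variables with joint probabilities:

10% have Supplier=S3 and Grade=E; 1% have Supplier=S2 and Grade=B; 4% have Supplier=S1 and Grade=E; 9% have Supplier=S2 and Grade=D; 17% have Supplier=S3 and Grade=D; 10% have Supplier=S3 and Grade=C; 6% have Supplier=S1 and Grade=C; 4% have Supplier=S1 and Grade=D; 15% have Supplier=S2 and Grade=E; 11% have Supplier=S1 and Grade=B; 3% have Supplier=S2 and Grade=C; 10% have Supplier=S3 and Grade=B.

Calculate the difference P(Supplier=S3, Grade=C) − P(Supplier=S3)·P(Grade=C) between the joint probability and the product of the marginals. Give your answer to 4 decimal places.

0.0107

P(Supplier=S3) = 0.10 + 0.10 + 0.17 + 0.10 = 0.47.
P(Grade=C) = 0.06 + 0.03 + 0.10 = 0.19.
P(Supplier=S3, Grade=C) − P(Supplier=S3)P(Grade=C) = 0.10 − 0.47×0.19 = 0.0107.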